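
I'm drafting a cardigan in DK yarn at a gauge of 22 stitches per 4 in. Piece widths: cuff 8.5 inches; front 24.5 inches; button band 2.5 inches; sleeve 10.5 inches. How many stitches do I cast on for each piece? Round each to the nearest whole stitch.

cuff 47; front 135; button band 14; sleeve 58.

Rate = 22/4 = 5.5 sts per in.
cuff: 8.5 × 5.5 = 46.75 → 47.
front: 24.5 × 5.5 = 134.75 → 135.
button band: 2.5 × 5.5 = 13.75 → 14.
sleeve: 10.5 × 5.5 = 57.75 → 58.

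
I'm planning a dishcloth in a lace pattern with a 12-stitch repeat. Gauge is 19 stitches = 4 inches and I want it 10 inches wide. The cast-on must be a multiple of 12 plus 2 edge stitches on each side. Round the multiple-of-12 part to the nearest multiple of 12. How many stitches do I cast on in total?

19 / 4 = 4.75 sts per inch.
10 × 4.75 = 47.50 sts.
Less 4 edge sts → 43.50 for the repeat.
Nearest multiple of 12: 48.
Add back 4 edge sts → 52.

Cast on 52 stitches.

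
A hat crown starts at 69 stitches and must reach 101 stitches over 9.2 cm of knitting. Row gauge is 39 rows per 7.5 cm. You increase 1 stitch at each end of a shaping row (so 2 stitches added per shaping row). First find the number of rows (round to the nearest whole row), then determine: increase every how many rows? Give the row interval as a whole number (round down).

Increase every 3rd row.

Rows = 9.2 × 5.2 = 47.8 → 48 rows.
Stitches to add: 32 → 16 shaping rows (at 2 st each).
48 / 16 = 3.00 → every 3 rows.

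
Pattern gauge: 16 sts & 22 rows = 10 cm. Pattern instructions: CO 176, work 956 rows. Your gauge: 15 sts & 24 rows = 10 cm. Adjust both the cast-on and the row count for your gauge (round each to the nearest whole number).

Cast on 165 stitches; work 1043 rows.

Stitches: 176 × 15/16 = 165.00 → 165.
Rows: 956 × 24/22 = 1042.91 → 1043.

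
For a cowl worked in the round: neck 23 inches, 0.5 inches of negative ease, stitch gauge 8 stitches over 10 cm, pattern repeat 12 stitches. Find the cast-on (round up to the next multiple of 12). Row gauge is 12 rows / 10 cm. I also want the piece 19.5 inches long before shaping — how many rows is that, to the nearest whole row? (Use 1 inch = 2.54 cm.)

Cast on 48 stitches; work 59 rows.

Finished = 23 − 0.5 = 22.5 inches.
22.5 inches × 2.54 = 57.15 cm.
8/10 = 0.8 sts per cm; 57.15 × 0.8 = 45.72 sts.
Next multiple of 12 → 48.
19.5 inches = 49.53 cm; × 1.2 = 59.44 → 59 rows.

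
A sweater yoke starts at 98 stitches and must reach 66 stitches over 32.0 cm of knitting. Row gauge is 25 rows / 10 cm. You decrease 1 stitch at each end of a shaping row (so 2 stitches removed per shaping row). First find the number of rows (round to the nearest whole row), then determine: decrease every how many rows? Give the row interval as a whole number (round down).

Decrease every 5th row.

Rows = 32.0 × 2.5 = 80.0 → 80 rows.
Stitches to remove: 32 → 16 shaping rows (at 2 st each).
80 / 16 = 5.00 → every 5 rows.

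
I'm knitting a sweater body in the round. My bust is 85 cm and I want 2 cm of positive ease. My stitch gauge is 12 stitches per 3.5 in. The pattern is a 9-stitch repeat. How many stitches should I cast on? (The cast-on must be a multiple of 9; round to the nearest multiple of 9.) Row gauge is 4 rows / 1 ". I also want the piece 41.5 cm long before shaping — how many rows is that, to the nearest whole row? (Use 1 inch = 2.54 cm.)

Cast on 117 stitches; work 65 rows.

Finished = 85 + 2 = 87 cm.
87 cm × 1/2.54 = 34.25 inches.
12/3.5 = 3.429 sts per in; 34.25 × 3.429 = 117.44 sts.
Nearest multiple of 9 → 117.
41.5 cm = 16.34 inches; × 4 = 65.35 → 65 rows.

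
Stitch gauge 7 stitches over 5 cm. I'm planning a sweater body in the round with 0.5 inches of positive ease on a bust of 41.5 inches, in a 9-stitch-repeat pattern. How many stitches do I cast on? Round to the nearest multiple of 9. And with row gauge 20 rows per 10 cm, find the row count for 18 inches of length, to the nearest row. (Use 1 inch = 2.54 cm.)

Finished = 41.5 + 0.5 = 42 inches.
42 inches × 2.54 = 106.68 cm.
7/5 = 1.4 sts per cm; 106.68 × 1.4 = 149.35 sts.
Nearest multiple of 9 → 153.
18 inches = 45.72 cm; × 2 = 91.44 → 91 rows.

Cast on 153 stitches; work 91 rows.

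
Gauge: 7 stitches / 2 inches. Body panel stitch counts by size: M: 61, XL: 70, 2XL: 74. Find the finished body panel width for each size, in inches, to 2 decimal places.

7/2 = 3.5 sts per in.
M: 61 / 3.5 = 17.429 → 17.43 in.
XL: 70 / 3.5 = 20.000 → 20.00 in.
2XL: 74 / 3.5 = 21.143 → 21.14 in.

M 17.43 inches; XL 20.00 inches; 2XL 21.14 inches.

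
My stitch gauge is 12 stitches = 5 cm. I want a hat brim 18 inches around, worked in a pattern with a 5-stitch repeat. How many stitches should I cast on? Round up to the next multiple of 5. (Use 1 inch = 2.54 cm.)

110 stitches.

18 in = 18 × 2.54 = 45.72 cm.
12 / 5 = 2.4 sts/cm.
45.72 × 2.4 = 109.73 sts.
→ 110.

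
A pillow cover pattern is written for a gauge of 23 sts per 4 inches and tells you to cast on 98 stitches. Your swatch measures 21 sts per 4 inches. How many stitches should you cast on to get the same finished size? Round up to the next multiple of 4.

Scale factor = 21 / 23 = 0.913.
98 × 21 / 23 = 89.48 sts.
→ 92 sts.

CO 92 sts.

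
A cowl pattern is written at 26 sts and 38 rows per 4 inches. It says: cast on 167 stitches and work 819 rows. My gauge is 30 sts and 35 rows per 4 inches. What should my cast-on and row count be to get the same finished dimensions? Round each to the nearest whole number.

Stitches: 167 × 30/26 = 192.69 → 193.
Rows: 819 × 35/38 = 754.34 → 754.

Cast on 193 stitches; work 754 rows.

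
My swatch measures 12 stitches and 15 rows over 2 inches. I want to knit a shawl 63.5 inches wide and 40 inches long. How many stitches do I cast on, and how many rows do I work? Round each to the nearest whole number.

Cast on 381 stitches and work 300 rows.

Stitch gauge = 12/2 = 6 sts/in; 63.5 × 6 = 381.00 → 381 sts.
Row gauge = 15/2 = 7.5 rows/in; 40 × 7.5 = 300.00 → 300 rows.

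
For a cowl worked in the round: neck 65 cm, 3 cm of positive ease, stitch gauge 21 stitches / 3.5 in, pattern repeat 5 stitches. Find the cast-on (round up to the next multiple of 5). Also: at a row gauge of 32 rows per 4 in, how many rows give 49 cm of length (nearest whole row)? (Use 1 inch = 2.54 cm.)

Finished = 65 + 3 = 68 cm.
68 cm × 1/2.54 = 26.77 inches.
21/3.5 = 6 sts per in; 26.77 × 6 = 160.63 sts.
Next multiple of 5 → 165.
49 cm = 19.29 inches; × 8 = 154.33 → 154 rows.

Cast on 165 stitches; work 154 rows.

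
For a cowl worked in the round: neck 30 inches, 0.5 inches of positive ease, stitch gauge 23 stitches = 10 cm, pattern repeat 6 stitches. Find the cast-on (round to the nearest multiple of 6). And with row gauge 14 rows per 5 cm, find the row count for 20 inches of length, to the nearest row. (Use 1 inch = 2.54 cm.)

Finished = 30 + 0.5 = 30.5 inches.
30.5 inches × 2.54 = 77.47 cm.
23/10 = 2.3 sts per cm; 77.47 × 2.3 = 178.18 sts.
Nearest multiple of 6 → 180.
20 inches = 50.80 cm; × 2.8 = 142.24 → 142 rows.

Cast on 180 stitches; work 142 rows.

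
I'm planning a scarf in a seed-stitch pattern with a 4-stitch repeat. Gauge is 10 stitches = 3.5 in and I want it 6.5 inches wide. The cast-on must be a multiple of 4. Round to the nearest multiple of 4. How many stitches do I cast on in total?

Cast on 20 stitches.

10 / 3.5 = 2.857 sts per inch.
6.5 × 2.857 = 18.57 sts.
Nearest multiple of 4: 20.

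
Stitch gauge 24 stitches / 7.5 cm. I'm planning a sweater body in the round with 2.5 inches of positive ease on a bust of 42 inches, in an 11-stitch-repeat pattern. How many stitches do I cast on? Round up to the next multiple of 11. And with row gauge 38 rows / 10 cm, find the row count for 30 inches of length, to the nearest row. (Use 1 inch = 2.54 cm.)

Cast on 363 stitches; work 290 rows.

Finished = 42 + 2.5 = 44.5 inches.
44.5 inches × 2.54 = 113.03 cm.
24/7.5 = 3.2 sts per cm; 113.03 × 3.2 = 361.70 sts.
Next multiple of 11 → 363.
30 inches = 76.20 cm; × 3.8 = 289.56 → 290 rows.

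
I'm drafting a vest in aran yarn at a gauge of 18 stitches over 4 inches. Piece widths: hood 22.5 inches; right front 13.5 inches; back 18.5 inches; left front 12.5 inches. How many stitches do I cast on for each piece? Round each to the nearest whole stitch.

hood 101; right front 61; back 83; left front 56.

Rate = 18/4 = 4.5 sts per in.
hood: 22.5 × 4.5 = 101.25 → 101.
right front: 13.5 × 4.5 = 60.75 → 61.
back: 18.5 × 4.5 = 83.25 → 83.
left front: 12.5 × 4.5 = 56.25 → 56.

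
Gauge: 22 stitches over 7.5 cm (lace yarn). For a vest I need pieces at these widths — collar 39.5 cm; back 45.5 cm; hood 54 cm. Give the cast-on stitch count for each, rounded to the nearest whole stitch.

collar 116; back 133; hood 158.

Rate = 22/7.5 = 2.933 sts per cm.
collar: 39.5 × 2.933 = 115.87 → 116.
back: 45.5 × 2.933 = 133.47 → 133.
hood: 54 × 2.933 = 158.40 → 158.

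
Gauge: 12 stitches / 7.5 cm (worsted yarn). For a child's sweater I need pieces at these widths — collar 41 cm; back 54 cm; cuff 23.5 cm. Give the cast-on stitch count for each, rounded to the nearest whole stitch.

Rate = 12/7.5 = 1.6 sts per cm.
collar: 41 × 1.6 = 65.60 → 66.
back: 54 × 1.6 = 86.40 → 86.
cuff: 23.5 × 1.6 = 37.60 → 38.

collar 66; back 86; cuff 38.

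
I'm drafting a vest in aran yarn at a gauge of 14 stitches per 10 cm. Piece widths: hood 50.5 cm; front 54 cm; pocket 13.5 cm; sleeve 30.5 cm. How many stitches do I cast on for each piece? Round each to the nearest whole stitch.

Rate = 14/10 = 1.4 sts per cm.
hood: 50.5 × 1.4 = 70.70 → 71.
front: 54 × 1.4 = 75.60 → 76.
pocket: 13.5 × 1.4 = 18.90 → 19.
sleeve: 30.5 × 1.4 = 42.70 → 43.

hood 71; front 76; pocket 19; sleeve 43.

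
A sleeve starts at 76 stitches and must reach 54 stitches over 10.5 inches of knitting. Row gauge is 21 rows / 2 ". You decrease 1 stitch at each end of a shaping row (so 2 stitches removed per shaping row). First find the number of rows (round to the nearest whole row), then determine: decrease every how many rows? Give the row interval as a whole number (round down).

Decrease every 10th row.

Rows = 10.5 × 10.5 = 110.2 → 110 rows.
Stitches to remove: 22 → 11 shaping rows (at 2 st each).
110 / 11 = 10.00 → every 10 rows.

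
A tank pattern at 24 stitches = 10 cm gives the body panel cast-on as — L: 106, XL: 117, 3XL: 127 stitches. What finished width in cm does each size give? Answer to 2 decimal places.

L 44.17 cm; XL 48.75 cm; 3XL 52.92 cm.

24/10 = 2.4 sts per cm.
L: 106 / 2.4 = 44.167 → 44.17 cm.
XL: 117 / 2.4 = 48.750 → 48.75 cm.
3XL: 127 / 2.4 = 52.917 → 52.92 cm.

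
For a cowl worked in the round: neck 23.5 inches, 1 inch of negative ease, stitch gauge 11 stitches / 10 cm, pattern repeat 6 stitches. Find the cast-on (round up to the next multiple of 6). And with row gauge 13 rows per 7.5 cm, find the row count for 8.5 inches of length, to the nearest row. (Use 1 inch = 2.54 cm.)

Finished = 23.5 − 1 = 22.5 inches.
22.5 inches × 2.54 = 57.15 cm.
11/10 = 1.1 sts per cm; 57.15 × 1.1 = 62.87 sts.
Next multiple of 6 → 66.
8.5 inches = 21.59 cm; × 1.733 = 37.42 → 37 rows.

Cast on 66 stitches; work 37 rows.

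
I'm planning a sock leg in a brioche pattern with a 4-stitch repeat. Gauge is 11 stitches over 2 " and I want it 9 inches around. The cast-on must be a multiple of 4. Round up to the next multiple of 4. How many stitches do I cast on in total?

52 stitches.

11 / 2 = 5.5 sts per inch.
9 × 5.5 = 49.50 sts.
Next multiple of 4: 52.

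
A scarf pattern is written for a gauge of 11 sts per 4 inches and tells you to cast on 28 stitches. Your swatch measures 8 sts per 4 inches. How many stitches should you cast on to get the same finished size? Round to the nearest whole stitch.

Scale factor = 8 / 11 = 0.727.
28 × 8 / 11 = 20.36 sts.
→ 20 sts.

Cast on 20 stitches.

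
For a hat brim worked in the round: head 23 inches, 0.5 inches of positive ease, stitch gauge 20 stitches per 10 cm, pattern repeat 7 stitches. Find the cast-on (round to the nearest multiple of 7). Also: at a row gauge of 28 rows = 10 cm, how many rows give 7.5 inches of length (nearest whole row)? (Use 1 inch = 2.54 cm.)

Finished = 23 + 0.5 = 23.5 inches.
23.5 inches × 2.54 = 59.69 cm.
20/10 = 2 sts per cm; 59.69 × 2 = 119.38 sts.
Nearest multiple of 7 → 119.
7.5 inches = 19.05 cm; × 2.8 = 53.34 → 53 rows.

Cast on 119 stitches; work 53 rows.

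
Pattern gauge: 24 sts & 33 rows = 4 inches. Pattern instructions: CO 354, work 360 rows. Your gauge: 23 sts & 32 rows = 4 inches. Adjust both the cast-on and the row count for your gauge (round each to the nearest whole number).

Cast on 339 stitches; work 349 rows.

Stitches: 354 × 23/24 = 339.25 → 339.
Rows: 360 × 32/33 = 349.09 → 349.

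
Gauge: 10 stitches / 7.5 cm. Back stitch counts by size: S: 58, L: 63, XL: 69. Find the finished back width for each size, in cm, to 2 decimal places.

10/7.5 = 1.333 sts per cm.
S: 58 / 1.333 = 43.500 → 43.50 cm.
L: 63 / 1.333 = 47.250 → 47.25 cm.
XL: 69 / 1.333 = 51.750 → 51.75 cm.

S 43.50 cm; L 47.25 cm; XL 51.75 cm.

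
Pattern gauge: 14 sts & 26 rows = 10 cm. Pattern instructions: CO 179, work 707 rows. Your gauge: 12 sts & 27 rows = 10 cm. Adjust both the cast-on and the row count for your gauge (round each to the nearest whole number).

Cast on 153 stitches; work 734 rows.

Stitches: 179 × 12/14 = 153.43 → 153.
Rows: 707 × 27/26 = 734.19 → 734.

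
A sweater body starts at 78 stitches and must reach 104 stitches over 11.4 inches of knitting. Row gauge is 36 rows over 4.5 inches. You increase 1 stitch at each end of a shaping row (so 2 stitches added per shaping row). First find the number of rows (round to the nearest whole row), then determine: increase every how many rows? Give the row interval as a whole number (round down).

Increase every 7th row.

Rows = 11.4 × 8 = 91.2 → 91 rows.
Stitches to add: 26 → 13 shaping rows (at 2 st each).
91 / 13 = 7.00 → every 7 rows.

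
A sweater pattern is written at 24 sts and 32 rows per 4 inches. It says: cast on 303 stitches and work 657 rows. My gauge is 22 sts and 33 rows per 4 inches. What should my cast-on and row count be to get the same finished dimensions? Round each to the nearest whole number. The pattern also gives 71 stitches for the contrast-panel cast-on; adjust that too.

Cast on 278 stitches; work 678 rows; contrast-panel cast-on 65 stitches.

Stitches: 303 × 22/24 = 277.75 → 278.
Rows: 657 × 33/32 = 677.53 → 678.
contrast-panel cast-on: 71 × 22/24 = 65.08 → 65.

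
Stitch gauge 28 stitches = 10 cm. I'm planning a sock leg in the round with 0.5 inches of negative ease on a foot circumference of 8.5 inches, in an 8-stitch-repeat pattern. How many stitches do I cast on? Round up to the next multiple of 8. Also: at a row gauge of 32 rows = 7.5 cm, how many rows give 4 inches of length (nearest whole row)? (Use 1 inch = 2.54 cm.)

Finished = 8.5 − 0.5 = 8 inches.
8 inches × 2.54 = 20.32 cm.
28/10 = 2.8 sts per cm; 20.32 × 2.8 = 56.90 sts.
Next multiple of 8 → 64.
4 inches = 10.16 cm; × 4.267 = 43.35 → 43 rows.

Cast on 64 stitches; work 43 rows.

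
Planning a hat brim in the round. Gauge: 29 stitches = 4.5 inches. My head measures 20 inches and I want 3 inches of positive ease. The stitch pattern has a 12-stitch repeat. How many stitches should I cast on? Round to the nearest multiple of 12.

CO 144 sts.

Finished = 20 + 3 = 23 inches.
29 / 4.5 = 6.444 sts/in.
23 × 6.444 = 148.22 sts.
Nearest multiple of 12: 144.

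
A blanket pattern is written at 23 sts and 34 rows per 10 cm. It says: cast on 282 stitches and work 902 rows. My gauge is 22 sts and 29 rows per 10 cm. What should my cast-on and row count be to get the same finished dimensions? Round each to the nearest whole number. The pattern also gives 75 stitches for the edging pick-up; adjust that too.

Stitches: 282 × 22/23 = 269.74 → 270.
Rows: 902 × 29/34 = 769.35 → 769.
edging pick-up: 75 × 22/23 = 71.74 → 72.

Cast on 270 stitches; work 769 rows; edging pick-up 72 stitches.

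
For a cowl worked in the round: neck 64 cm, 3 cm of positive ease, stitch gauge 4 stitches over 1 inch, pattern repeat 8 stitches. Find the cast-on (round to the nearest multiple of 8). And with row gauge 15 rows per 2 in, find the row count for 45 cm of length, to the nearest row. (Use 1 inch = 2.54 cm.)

Cast on 104 stitches; work 133 rows.

Finished = 64 + 3 = 67 cm.
67 cm × 1/2.54 = 26.38 inches.
4/1 = 4 sts per in; 26.38 × 4 = 105.51 sts.
Nearest multiple of 8 → 104.
45 cm = 17.72 inches; × 7.5 = 132.87 → 133 rows.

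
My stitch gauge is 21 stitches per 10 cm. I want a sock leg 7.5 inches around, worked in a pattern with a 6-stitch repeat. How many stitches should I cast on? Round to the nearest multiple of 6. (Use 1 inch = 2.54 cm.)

7.5 in = 7.5 × 2.54 = 19.05 cm.
21 / 10 = 2.1 sts/cm.
19.05 × 2.1 = 40.01 sts.
→ 42.

Cast on 42 stitches.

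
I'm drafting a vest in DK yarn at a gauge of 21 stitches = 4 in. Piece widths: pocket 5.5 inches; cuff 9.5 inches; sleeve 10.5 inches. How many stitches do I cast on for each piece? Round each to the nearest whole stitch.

Rate = 21/4 = 5.25 sts per in.
pocket: 5.5 × 5.25 = 28.88 → 29.
cuff: 9.5 × 5.25 = 49.88 → 50.
sleeve: 10.5 × 5.25 = 55.12 → 55.

pocket 29; cuff 50; sleeve 55.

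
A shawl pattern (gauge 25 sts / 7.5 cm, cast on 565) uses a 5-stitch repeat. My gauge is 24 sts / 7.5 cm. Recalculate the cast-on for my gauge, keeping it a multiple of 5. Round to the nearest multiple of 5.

Cast on 540 stitches.

565 × 24 / 25 = 542.40.
Nearest multiple of 5: 540.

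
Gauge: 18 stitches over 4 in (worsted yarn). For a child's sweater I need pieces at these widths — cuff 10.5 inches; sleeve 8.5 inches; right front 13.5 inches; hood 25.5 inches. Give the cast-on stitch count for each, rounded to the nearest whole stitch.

Rate = 18/4 = 4.5 sts per in.
cuff: 10.5 × 4.5 = 47.25 → 47.
sleeve: 8.5 × 4.5 = 38.25 → 38.
right front: 13.5 × 4.5 = 60.75 → 61.
hood: 25.5 × 4.5 = 114.75 → 115.

cuff 47; sleeve 38; right front 61; hood 115.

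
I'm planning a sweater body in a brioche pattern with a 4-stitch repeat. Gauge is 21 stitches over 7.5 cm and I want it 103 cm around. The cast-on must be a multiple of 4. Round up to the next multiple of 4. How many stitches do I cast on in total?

Cast on 292 stitches.

21 / 7.5 = 2.8 sts per cm.
103 × 2.8 = 288.40 sts.
Next multiple of 4: 292.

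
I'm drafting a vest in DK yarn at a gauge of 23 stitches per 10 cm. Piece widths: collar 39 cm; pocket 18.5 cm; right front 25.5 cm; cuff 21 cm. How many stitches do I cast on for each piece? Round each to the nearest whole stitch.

collar 90; pocket 43; right front 59; cuff 48.

Rate = 23/10 = 2.3 sts per cm.
collar: 39 × 2.3 = 89.70 → 90.
pocket: 18.5 × 2.3 = 42.55 → 43.
right front: 25.5 × 2.3 = 58.65 → 59.
cuff: 21 × 2.3 = 48.30 → 48.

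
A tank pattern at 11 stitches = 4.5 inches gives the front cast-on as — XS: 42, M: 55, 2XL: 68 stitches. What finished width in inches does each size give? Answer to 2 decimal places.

XS 17.18 inches; M 22.50 inches; 2XL 27.82 inches.

11/4.5 = 2.444 sts per in.
XS: 42 / 2.444 = 17.182 → 17.18 in.
M: 55 / 2.444 = 22.500 → 22.50 in.
2XL: 68 / 2.444 = 27.818 → 27.82 in.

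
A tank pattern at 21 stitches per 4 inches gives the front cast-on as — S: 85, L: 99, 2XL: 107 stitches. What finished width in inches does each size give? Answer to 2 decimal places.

S 16.19 inches; L 18.86 inches; 2XL 20.38 inches.

21/4 = 5.25 sts per in.
S: 85 / 5.25 = 16.190 → 16.19 in.
L: 99 / 5.25 = 18.857 → 18.86 in.
2XL: 107 / 5.25 = 20.381 → 20.38 in.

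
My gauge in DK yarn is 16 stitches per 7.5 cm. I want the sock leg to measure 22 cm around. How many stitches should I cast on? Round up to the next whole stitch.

16 stitches / 7.5 cm = 2.133 stitches per cm.
22 × 2.133 = 46.93 stitches.
Round up → 47.

CO 47 sts.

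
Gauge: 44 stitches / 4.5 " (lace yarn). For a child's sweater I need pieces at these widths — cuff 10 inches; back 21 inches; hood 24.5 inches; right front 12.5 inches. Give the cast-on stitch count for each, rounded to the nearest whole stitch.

cuff 98; back 205; hood 240; right front 122.

Rate = 44/4.5 = 9.778 sts per in.
cuff: 10 × 9.778 = 97.78 → 98.
back: 21 × 9.778 = 205.33 → 205.
hood: 24.5 × 9.778 = 239.56 → 240.
right front: 12.5 × 9.778 = 122.22 → 122.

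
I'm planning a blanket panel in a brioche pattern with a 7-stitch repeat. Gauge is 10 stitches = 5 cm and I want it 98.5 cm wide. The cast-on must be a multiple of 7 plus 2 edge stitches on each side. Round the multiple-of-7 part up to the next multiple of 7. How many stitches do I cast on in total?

Cast on 200 stitches.

10 / 5 = 2 sts per cm.
98.5 × 2 = 197.00 sts.
Less 4 edge sts → 193.00 for the repeat.
Next multiple of 7: 196.
Add back 4 edge sts → 200.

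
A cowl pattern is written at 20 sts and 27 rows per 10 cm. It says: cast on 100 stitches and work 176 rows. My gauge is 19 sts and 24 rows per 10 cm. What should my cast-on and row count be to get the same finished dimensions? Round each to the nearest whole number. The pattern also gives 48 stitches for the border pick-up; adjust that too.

Stitches: 100 × 19/20 = 95.00 → 95.
Rows: 176 × 24/27 = 156.44 → 156.
border pick-up: 48 × 19/20 = 45.60 → 46.

Cast on 95 stitches; work 156 rows; border pick-up 46 stitches.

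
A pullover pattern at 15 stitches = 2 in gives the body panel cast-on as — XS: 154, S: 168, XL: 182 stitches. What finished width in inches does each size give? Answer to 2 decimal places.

XS 20.53 inches; S 22.40 inches; XL 24.27 inches.

15/2 = 7.5 sts per in.
XS: 154 / 7.5 = 20.533 → 20.53 in.
S: 168 / 7.5 = 22.400 → 22.40 in.
XL: 182 / 7.5 = 24.267 → 24.27 in.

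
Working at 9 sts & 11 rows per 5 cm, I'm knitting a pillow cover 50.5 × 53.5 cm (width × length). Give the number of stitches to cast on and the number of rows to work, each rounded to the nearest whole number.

Cast on 91 stitches and work 118 rows.

Stitch gauge = 9/5 = 1.8 sts/cm; 50.5 × 1.8 = 90.90 → 91 sts.
Row gauge = 11/5 = 2.2 rows/cm; 53.5 × 2.2 = 117.70 → 118 rows.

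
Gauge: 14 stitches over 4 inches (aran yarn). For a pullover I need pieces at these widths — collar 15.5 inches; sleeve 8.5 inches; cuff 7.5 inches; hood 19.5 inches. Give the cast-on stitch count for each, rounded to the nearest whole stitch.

Rate = 14/4 = 3.5 sts per in.
collar: 15.5 × 3.5 = 54.25 → 54.
sleeve: 8.5 × 3.5 = 29.75 → 30.
cuff: 7.5 × 3.5 = 26.25 → 26.
hood: 19.5 × 3.5 = 68.25 → 68.

collar 54; sleeve 30; cuff 26; hood 68.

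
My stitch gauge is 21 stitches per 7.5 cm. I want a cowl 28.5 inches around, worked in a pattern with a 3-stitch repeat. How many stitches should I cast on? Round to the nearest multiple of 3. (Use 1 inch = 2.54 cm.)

CO 204 sts.

28.5 in = 28.5 × 2.54 = 72.39 cm.
21 / 7.5 = 2.8 sts/cm.
72.39 × 2.8 = 202.69 sts.
→ 204.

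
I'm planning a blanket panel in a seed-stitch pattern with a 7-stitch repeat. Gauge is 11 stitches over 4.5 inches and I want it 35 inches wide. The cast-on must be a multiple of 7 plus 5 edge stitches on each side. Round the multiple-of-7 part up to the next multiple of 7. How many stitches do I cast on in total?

87 stitches.

11 / 4.5 = 2.444 sts per inch.
35 × 2.444 = 85.56 sts.
Less 10 edge sts → 75.56 for the repeat.
Next multiple of 7: 77.
Add back 10 edge sts → 87.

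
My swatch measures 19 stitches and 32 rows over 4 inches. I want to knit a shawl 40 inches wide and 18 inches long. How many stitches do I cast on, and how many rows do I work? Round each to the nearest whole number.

Stitch gauge = 19/4 = 4.75 sts/in; 40 × 4.75 = 190.00 → 190 sts.
Row gauge = 32/4 = 8 rows/in; 18 × 8 = 144.00 → 144 rows.

Cast on 190 stitches and work 144 rows.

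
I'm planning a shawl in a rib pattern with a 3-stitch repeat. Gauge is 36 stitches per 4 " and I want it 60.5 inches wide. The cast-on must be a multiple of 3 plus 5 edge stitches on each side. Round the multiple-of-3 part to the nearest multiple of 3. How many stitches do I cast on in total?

36 / 4 = 9 sts per inch.
60.5 × 9 = 544.50 sts.
Less 10 edge sts → 534.50 for the repeat.
Nearest multiple of 3: 534.
Add back 10 edge sts → 544.

Cast on 544 stitches.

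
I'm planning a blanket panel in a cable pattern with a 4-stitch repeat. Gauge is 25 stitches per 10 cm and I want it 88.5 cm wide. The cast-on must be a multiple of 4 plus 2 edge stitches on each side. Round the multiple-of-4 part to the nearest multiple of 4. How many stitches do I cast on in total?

Cast on 220 stitches.

25 / 10 = 2.5 sts per cm.
88.5 × 2.5 = 221.25 sts.
Less 4 edge sts → 217.25 for the repeat.
Nearest multiple of 4: 216.
Add back 4 edge sts → 220.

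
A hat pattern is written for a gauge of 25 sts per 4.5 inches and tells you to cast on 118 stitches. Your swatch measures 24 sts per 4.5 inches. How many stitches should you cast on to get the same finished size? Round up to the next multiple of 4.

Cast on 116 stitches.

Scale factor = 24 / 25 = 0.960.
118 × 24 / 25 = 113.28 sts.
→ 116 sts.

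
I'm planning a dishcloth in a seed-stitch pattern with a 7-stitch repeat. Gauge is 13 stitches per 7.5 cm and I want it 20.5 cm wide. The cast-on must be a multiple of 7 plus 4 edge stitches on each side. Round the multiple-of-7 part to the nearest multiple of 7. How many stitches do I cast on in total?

Cast on 36 stitches.

13 / 7.5 = 1.733 sts per cm.
20.5 × 1.733 = 35.53 sts.
Less 8 edge sts → 27.53 for the repeat.
Nearest multiple of 7: 28.
Add back 8 edge sts → 36.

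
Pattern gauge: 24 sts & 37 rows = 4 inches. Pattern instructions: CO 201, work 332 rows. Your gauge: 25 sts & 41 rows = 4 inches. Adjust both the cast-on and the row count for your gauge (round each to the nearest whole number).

Cast on 209 stitches; work 368 rows.

Stitches: 201 × 25/24 = 209.38 → 209.
Rows: 332 × 41/37 = 367.89 → 368.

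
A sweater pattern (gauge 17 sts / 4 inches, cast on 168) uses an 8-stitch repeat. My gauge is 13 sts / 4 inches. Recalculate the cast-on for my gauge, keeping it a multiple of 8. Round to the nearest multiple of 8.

168 × 13 / 17 = 128.47.
Nearest multiple of 8: 128.

CO 128 sts.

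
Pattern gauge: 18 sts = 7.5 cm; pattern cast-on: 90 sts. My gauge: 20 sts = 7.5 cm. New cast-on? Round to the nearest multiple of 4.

Scale factor = 20 / 18 = 1.111.
90 × 20 / 18 = 100.00 sts.

100 stitches.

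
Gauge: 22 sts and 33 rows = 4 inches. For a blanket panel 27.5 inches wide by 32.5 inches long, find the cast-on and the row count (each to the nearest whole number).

Cast on 151 stitches and work 268 rows.

Stitch gauge = 22/4 = 5.5 sts/in; 27.5 × 5.5 = 151.25 → 151 sts.
Row gauge = 33/4 = 8.25 rows/in; 32.5 × 8.25 = 268.12 → 268 rows.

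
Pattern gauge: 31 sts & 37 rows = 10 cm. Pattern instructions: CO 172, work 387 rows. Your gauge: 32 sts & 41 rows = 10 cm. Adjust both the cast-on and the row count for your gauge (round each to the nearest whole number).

Cast on 178 stitches; work 429 rows.

Stitches: 172 × 32/31 = 177.55 → 178.
Rows: 387 × 41/37 = 428.84 → 429.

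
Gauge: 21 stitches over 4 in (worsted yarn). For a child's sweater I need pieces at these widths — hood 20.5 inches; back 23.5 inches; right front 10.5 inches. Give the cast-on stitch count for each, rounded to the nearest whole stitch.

hood 108; back 123; right front 55.

Rate = 21/4 = 5.25 sts per in.
hood: 20.5 × 5.25 = 107.62 → 108.
back: 23.5 × 5.25 = 123.38 → 123.
right front: 10.5 × 5.25 = 55.12 → 55.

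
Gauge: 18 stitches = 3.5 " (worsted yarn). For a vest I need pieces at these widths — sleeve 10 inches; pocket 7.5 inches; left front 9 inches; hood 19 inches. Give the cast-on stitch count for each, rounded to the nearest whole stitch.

Rate = 18/3.5 = 5.143 sts per in.
sleeve: 10 × 5.143 = 51.43 → 51.
pocket: 7.5 × 5.143 = 38.57 → 39.
left front: 9 × 5.143 = 46.29 → 46.
hood: 19 × 5.143 = 97.71 → 98.

sleeve 51; pocket 39; left front 46; hood 98.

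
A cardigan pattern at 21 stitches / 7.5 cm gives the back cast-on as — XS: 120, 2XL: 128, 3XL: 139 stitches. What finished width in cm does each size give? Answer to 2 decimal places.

21/7.5 = 2.8 sts per cm.
XS: 120 / 2.8 = 42.857 → 42.86 cm.
2XL: 128 / 2.8 = 45.714 → 45.71 cm.
3XL: 139 / 2.8 = 49.643 → 49.64 cm.

XS 42.86 cm; 2XL 45.71 cm; 3XL 49.64 cm.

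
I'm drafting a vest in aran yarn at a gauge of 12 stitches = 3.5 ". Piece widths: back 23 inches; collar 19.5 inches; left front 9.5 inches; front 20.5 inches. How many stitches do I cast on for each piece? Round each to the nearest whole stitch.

Rate = 12/3.5 = 3.429 sts per in.
back: 23 × 3.429 = 78.86 → 79.
collar: 19.5 × 3.429 = 66.86 → 67.
left front: 9.5 × 3.429 = 32.57 → 33.
front: 20.5 × 3.429 = 70.29 → 70.

back 79; collar 67; left front 33; front 70.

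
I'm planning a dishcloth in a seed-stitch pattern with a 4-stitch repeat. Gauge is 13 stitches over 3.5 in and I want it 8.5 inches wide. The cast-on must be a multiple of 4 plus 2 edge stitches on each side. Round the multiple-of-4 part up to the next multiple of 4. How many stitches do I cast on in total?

CO 32 sts.

13 / 3.5 = 3.714 sts per inch.
8.5 × 3.714 = 31.57 sts.
Less 4 edge sts → 27.57 for the repeat.
Next multiple of 4: 28.
Add back 4 edge sts → 32.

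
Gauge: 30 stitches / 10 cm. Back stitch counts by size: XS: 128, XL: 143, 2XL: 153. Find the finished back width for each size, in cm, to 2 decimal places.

30/10 = 3 sts per cm.
XS: 128 / 3 = 42.667 → 42.67 cm.
XL: 143 / 3 = 47.667 → 47.67 cm.
2XL: 153 / 3 = 51.000 → 51.00 cm.

XS 42.67 cm; XL 47.67 cm; 2XL 51.00 cm.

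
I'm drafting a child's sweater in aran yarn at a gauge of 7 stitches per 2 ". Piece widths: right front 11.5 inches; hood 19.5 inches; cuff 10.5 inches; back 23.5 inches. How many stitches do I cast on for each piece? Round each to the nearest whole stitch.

right front 40; hood 68; cuff 37; back 82.

Rate = 7/2 = 3.5 sts per in.
right front: 11.5 × 3.5 = 40.25 → 40.
hood: 19.5 × 3.5 = 68.25 → 68.
cuff: 10.5 × 3.5 = 36.75 → 37.
back: 23.5 × 3.5 = 82.25 → 82.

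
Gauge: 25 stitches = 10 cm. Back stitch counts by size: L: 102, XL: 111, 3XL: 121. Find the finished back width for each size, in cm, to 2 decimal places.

L 40.80 cm; XL 44.40 cm; 3XL 48.40 cm.

25/10 = 2.5 sts per cm.
L: 102 / 2.5 = 40.800 → 40.80 cm.
XL: 111 / 2.5 = 44.400 → 44.40 cm.
3XL: 121 / 2.5 = 48.400 → 48.40 cm.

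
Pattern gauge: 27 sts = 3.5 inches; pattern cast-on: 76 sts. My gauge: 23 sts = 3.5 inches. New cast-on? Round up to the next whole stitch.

Scale factor = 23 / 27 = 0.852.
76 × 23 / 27 = 64.74 sts.
→ 65 sts.

CO 65 sts.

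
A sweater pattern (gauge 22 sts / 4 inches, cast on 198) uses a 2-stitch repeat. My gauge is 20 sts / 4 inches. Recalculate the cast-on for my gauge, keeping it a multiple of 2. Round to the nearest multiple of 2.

198 × 20 / 22 = 180.00.
Nearest multiple of 2: 180.

180 stitches.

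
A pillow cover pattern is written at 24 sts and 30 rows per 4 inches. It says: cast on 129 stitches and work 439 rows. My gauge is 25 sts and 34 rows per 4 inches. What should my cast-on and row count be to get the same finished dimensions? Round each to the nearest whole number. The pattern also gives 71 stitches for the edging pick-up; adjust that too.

Stitches: 129 × 25/24 = 134.38 → 134.
Rows: 439 × 34/30 = 497.53 → 498.
edging pick-up: 71 × 25/24 = 73.96 → 74.

Cast on 134 stitches; work 498 rows; edging pick-up 74 stitches.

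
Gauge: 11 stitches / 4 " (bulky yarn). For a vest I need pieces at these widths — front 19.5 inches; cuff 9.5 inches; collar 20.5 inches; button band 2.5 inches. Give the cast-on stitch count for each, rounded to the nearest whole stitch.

front 54; cuff 26; collar 56; button band 7.

Rate = 11/4 = 2.75 sts per in.
front: 19.5 × 2.75 = 53.62 → 54.
cuff: 9.5 × 2.75 = 26.12 → 26.
collar: 20.5 × 2.75 = 56.38 → 56.
button band: 2.5 × 2.75 = 6.88 → 7.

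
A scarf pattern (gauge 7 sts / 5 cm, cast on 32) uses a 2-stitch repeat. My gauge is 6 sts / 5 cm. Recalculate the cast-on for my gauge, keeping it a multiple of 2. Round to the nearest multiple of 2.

28 stitches.

32 × 6 / 7 = 27.43.
Nearest multiple of 2: 28.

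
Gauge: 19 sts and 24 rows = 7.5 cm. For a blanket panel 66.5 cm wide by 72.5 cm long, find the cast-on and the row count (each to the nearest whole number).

Cast on 168 stitches and work 232 rows.

Stitch gauge = 19/7.5 = 2.533 sts/cm; 66.5 × 2.533 = 168.47 → 168 sts.
Row gauge = 24/7.5 = 3.2 rows/cm; 72.5 × 3.2 = 232.00 → 232 rows.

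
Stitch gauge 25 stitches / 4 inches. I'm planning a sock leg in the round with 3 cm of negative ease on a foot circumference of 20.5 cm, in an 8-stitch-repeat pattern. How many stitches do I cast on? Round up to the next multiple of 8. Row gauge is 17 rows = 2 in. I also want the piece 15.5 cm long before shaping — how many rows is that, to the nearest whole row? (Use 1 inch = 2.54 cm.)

Finished = 20.5 − 3 = 17.5 cm.
17.5 cm × 1/2.54 = 6.89 inches.
25/4 = 6.25 sts per in; 6.89 × 6.25 = 43.06 sts.
Next multiple of 8 → 48.
15.5 cm = 6.10 inches; × 8.5 = 51.87 → 52 rows.

Cast on 48 stitches; work 52 rows.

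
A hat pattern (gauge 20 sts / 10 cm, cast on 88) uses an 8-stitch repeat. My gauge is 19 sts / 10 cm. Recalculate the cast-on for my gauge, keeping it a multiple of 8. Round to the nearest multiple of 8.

88 × 19 / 20 = 83.60.
Nearest multiple of 8: 80.

80 stitches.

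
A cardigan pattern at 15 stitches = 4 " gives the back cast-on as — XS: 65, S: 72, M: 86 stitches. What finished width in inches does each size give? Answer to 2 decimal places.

15/4 = 3.75 sts per in.
XS: 65 / 3.75 = 17.333 → 17.33 in.
S: 72 / 3.75 = 19.200 → 19.20 in.
M: 86 / 3.75 = 22.933 → 22.93 in.

XS 17.33 inches; S 19.20 inches; M 22.93 inches.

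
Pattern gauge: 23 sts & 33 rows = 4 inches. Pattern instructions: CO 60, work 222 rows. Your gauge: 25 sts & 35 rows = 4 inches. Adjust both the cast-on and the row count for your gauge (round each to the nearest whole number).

Cast on 65 stitches; work 235 rows.

Stitches: 60 × 25/23 = 65.22 → 65.
Rows: 222 × 35/33 = 235.45 → 235.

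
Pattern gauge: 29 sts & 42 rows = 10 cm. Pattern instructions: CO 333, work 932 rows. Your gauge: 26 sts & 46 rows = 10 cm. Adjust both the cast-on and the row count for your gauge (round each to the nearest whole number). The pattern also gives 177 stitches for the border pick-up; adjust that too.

Stitches: 333 × 26/29 = 298.55 → 299.
Rows: 932 × 46/42 = 1020.76 → 1021.
border pick-up: 177 × 26/29 = 158.69 → 159.

Cast on 299 stitches; work 1021 rows; border pick-up 159 stitches.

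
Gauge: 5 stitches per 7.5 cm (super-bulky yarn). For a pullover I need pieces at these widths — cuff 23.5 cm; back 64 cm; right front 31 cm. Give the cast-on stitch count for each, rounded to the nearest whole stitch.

cuff 16; back 43; right front 21.

Rate = 5/7.5 = 0.667 sts per cm.
cuff: 23.5 × 0.667 = 15.67 → 16.
back: 64 × 0.667 = 42.67 → 43.
right front: 31 × 0.667 = 20.67 → 21.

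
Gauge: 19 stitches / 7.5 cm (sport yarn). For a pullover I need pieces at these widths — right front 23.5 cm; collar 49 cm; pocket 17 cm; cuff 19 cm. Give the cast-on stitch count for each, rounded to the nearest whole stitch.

right front 60; collar 124; pocket 43; cuff 48.

Rate = 19/7.5 = 2.533 sts per cm.
right front: 23.5 × 2.533 = 59.53 → 60.
collar: 49 × 2.533 = 124.13 → 124.
pocket: 17 × 2.533 = 43.07 → 43.
cuff: 19 × 2.533 = 48.13 → 48.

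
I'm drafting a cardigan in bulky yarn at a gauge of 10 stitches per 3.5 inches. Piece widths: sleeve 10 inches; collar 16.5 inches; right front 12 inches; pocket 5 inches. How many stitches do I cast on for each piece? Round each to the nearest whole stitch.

sleeve 29; collar 47; right front 34; pocket 14.

Rate = 10/3.5 = 2.857 sts per in.
sleeve: 10 × 2.857 = 28.57 → 29.
collar: 16.5 × 2.857 = 47.14 → 47.
right front: 12 × 2.857 = 34.29 → 34.
pocket: 5 × 2.857 = 14.29 → 14.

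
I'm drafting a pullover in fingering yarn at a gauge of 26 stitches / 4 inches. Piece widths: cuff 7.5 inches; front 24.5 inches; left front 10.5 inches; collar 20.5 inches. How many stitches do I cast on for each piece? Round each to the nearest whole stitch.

Rate = 26/4 = 6.5 sts per in.
cuff: 7.5 × 6.5 = 48.75 → 49.
front: 24.5 × 6.5 = 159.25 → 159.
left front: 10.5 × 6.5 = 68.25 → 68.
collar: 20.5 × 6.5 = 133.25 → 133.

cuff 49; front 159; left front 68; collar 133.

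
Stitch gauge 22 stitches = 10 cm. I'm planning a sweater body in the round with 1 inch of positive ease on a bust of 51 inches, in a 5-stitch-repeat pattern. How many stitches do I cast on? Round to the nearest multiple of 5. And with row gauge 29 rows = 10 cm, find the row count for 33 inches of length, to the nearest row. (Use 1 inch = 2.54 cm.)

Finished = 51 + 1 = 52 inches.
52 inches × 2.54 = 132.08 cm.
22/10 = 2.2 sts per cm; 132.08 × 2.2 = 290.58 sts.
Nearest multiple of 5 → 290.
33 inches = 83.82 cm; × 2.9 = 243.08 → 243 rows.

Cast on 290 stitches; work 243 rows.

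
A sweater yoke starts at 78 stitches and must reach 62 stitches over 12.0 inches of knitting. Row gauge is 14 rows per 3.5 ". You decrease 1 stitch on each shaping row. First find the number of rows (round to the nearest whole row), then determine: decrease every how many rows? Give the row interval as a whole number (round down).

Decrease every 3rd row.

Rows = 12.0 × 4 = 48.0 → 48 rows.
Stitches to remove: 16 → 16 shaping rows (at 1 st each).
48 / 16 = 3.00 → every 3 rows.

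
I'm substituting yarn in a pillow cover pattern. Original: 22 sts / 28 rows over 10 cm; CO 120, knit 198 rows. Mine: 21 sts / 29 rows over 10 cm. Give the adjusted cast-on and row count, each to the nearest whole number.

Stitches: 120 × 21/22 = 114.55 → 115.
Rows: 198 × 29/28 = 205.07 → 205.

Cast on 115 stitches; work 205 rows.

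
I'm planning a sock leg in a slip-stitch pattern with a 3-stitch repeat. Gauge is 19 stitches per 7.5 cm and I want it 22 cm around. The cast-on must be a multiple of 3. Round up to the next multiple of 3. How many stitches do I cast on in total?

19 / 7.5 = 2.533 sts per cm.
22 × 2.533 = 55.73 sts.
Next multiple of 3: 57.

CO 57 sts.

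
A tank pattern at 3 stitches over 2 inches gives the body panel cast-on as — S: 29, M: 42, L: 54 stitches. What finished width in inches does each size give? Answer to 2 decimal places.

S 19.33 inches; M 28.00 inches; L 36.00 inches.

3/2 = 1.5 sts per in.
S: 29 / 1.5 = 19.333 → 19.33 in.
M: 42 / 1.5 = 28.000 → 28.00 in.
L: 54 / 1.5 = 36.000 → 36.00 in.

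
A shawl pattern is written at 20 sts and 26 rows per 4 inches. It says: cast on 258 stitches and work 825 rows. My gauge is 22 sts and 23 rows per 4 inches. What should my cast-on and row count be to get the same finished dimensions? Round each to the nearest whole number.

Stitches: 258 × 22/20 = 283.80 → 284.
Rows: 825 × 23/26 = 729.81 → 730.

Cast on 284 stitches; work 730 rows.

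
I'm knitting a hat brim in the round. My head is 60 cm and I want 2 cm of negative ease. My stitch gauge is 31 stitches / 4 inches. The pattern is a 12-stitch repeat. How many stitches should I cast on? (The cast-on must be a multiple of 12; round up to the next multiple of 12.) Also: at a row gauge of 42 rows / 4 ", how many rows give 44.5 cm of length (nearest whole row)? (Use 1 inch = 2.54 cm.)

Finished = 60 − 2 = 58 cm.
58 cm × 1/2.54 = 22.83 inches.
31/4 = 7.75 sts per in; 22.83 × 7.75 = 176.97 sts.
Next multiple of 12 → 180.
44.5 cm = 17.52 inches; × 10.5 = 183.96 → 184 rows.

Cast on 180 stitches; work 184 rows.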